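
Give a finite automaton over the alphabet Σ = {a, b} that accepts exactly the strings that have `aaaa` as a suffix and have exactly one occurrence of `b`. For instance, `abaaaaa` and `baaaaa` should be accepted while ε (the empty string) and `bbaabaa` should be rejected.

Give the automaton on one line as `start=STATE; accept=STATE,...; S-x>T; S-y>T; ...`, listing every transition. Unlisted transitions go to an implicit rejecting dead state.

start=s0; accept=s6; s0-a>s0; s0-b>s1; s1-a>s2; s1-b>s3; s2-a>s4; s2-b>s3; s3-a>s3; s3-b>s3; s4-a>s5; s4-b>s3; s5-a>s6; s5-b>s3; s6-a>s6; s6-b>s3

Build one automaton per condition and run them in lockstep. The first has 5 states tracking how much of the suffix `aaaa` has currently been matched; the second has 3 states tracking the count of `b`s, saturating at 2. A product state is a pair (one from each), accepting exactly when both do. After merging equivalent states the machine shrinks.
        a   b  
>  s0   s0  s1 
   s1   s2  s3 
   s2   s4  s3 
   s3   s3  s3 
   s4   s5  s3 
   s5   s6  s3 
 * s6   s6  s3 
(> = start, * = accepting)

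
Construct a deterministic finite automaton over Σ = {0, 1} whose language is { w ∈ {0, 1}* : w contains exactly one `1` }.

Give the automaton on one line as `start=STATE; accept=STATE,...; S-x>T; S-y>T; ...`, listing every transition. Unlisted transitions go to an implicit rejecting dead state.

Only the number of `1`s matters, and only up to 2. Make a chain q0 → q1 → q2 advanced by each `1` (with q2 absorbing); every other symbol self-loops. The accepting set is {q1}.
3 states suffice.
        0   1  
>  q0   q0  q1 
 * q1   q1  q2 
   q2   q2  q2 
(> = start, * = accepting)

start=q0; accept=q1; q0-0>q0; q0-1>q1; q1-0>q1; q1-1>q2; q2-0>q2; q2-1>q2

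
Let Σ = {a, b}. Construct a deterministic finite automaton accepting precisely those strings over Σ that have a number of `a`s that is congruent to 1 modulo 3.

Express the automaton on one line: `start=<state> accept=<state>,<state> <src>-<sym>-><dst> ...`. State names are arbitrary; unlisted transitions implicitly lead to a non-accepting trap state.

Keep the running count of `a`s modulo 3: each `a` advances along the cycle s0 → s1 → s2 → s0 while other symbols loop. Accept at s1.
A 3-state machine:
        a   b  
>  s0   s1  s0 
 * s1   s2  s1 
   s2   s0  s2 
(> = start, * = accepting)

start=s0 accept=s1 s0-a->s1 s0-b->s0 s1-a->s2 s1-b->s1 s2-a->s0 s2-b->s2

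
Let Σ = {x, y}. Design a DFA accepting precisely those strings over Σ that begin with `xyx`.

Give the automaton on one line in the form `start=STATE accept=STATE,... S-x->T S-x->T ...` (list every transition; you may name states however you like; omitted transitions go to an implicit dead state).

start=A accept=D A-x->B A-y->E B-x->E B-y->C C-x->D C-y->E D-x->D D-y->D E-x->E E-y->E

Walk along `xyx` while the input agrees: from A take `x` to B, and so on. Any deviation drops to the rejecting sink E. Once D is reached the prefix is confirmed and every continuation is accepted.
A 5-state machine:
       x  y 
>  A   B  E 
   B   E  C 
   C   D  E 
 * D   D  D 
   E   E  E 
(> = start, * = accepting)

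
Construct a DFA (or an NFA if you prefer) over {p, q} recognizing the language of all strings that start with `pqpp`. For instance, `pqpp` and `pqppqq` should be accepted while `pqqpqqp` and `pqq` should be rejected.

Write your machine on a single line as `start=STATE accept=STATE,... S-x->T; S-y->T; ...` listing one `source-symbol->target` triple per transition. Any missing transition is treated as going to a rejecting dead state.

start=A; accept=E; A-p->B; A-q->F; B-p->F; B-q->C; C-p->D; C-q->F; D-p->E; D-q->F; E-p->E; E-q->E; F-p->F; F-q->F

Check the first 4 symbols one by one: A through D record how many have matched `pqpp` so far; any wrong symbol goes to the dead state F. After all 4 match we enter the accepting sink E.
6 states suffice.
       p  q 
>  A   B  F 
   B   F  C 
   C   D  F 
   D   E  F 
 * E   E  E 
   F   F  F 
(> = start, * = accepting)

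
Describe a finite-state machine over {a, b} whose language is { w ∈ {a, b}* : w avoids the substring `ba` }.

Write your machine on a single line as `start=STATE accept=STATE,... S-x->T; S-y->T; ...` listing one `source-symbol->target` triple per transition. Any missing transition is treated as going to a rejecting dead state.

start=s0; accept=s0,s1; s0-a->s0; s0-b->s1; s1-a->s2; s1-b->s1; s2-a->s2; s2-b->s2

Track partial matches of the forbidden pattern `ba`. State s2 is a dead state reached once `ba` has occurred; every other state accepts. s0 means no part of `ba` is currently matched.
3 states suffice.
        a   b  
>* s0   s0  s1 
 * s1   s2  s1 
   s2   s2  s2 
(> = start, * = accepting)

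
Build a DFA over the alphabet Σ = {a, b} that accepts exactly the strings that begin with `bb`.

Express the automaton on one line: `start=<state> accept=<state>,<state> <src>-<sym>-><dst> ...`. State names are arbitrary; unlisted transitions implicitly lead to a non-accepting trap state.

Check the first 2 symbols one by one: s0 through s1 record how many have matched `bb` so far; any wrong symbol goes to the dead state s3. After all 2 match we enter the accepting sink s2.
        a   b  
>  s0   s3  s1 
   s1   s3  s2 
 * s2   s2  s2 
   s3   s3  s3 
(> = start, * = accepting)

start=s0 accept=s2 s0-a->s3 s0-b->s1 s1-a->s3 s1-b->s2 s2-a->s2 s2-b->s2 s3-a->s3 s3-b->s3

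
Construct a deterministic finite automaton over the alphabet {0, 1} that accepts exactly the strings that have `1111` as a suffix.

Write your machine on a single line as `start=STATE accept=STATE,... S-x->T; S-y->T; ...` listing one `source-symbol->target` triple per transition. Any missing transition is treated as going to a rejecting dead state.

start=A; accept=E; A-0->A; A-1->B; B-0->A; B-1->C; C-0->A; C-1->D; D-0->A; D-1->E; E-0->A; E-1->E

Remember how much of `1111` the current input suffix matches. State A means no match yet; B means the last symbol is `1`; C means the last 2 symbols are `11`; D means the last 3 symbols are `111`; E means the last 4 symbols are `1111`. Only E accepts. On a mismatch, fall back to the longest proper suffix that is still a prefix of `1111`.
A 5-state machine:
       0  1 
>  A   A  B 
   B   A  C 
   C   A  D 
   D   A  E 
 * E   A  E 
(> = start, * = accepting)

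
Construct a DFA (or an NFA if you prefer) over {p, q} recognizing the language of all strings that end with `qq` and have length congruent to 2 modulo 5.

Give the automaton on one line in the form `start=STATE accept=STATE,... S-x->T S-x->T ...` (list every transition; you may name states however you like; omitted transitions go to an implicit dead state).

start=s0 accept=s5 s0-p->s1 s0-q->s2 s1-p->s3 s1-q->s4 s2-p->s3 s2-q->s5 s3-p->s6 s3-q->s7 s4-p->s6 s4-q->s8 s5-p->s6 s5-q->s8 s6-p->s9 s6-q->s10 s7-p->s9 s7-q->s11 s8-p->s9 s8-q->s11 s9-p->s0 s9-q->s12 s10-p->s0 s10-q->s13 s11-p->s0 s11-q->s13 s12-p->s1 s12-q->s14 s13-p->s1 s13-q->s14 s14-p->s3 s14-q->s5

Build one automaton per condition and run them in lockstep. One (3 states) tracks how much of the suffix `qq` has currently been matched; the other (5 states) tracks the input length modulo 5. Each combined state is a pair, one component from each; accept when both components accept.
A 15-state machine:
          p    q  
>  s0     s1   s2 
   s1     s3   s4 
   s2     s3   s5 
   s3     s6   s7 
   s4     s6   s8 
 * s5     s6   s8 
   s6     s9  s10 
   s7     s9  s11 
   s8     s9  s11 
   s9     s0  s12 
   s10    s0  s13 
   s11    s0  s13 
   s12    s1  s14 
   s13    s1  s14 
   s14    s3   s5 
(> = start, * = accepting)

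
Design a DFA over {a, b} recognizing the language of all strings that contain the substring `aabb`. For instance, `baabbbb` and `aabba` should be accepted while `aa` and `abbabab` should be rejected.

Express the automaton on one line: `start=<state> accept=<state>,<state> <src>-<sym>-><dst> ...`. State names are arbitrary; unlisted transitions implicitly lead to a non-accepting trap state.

States S0..S3 record the length of the longest prefix of `aabb` that matches the current input suffix. Reaching S4 means `aabb` has been seen, and we stay there forever. Accept from S4.
        a   b  
>  S0   S1  S0 
   S1   S2  S0 
   S2   S2  S3 
   S3   S1  S4 
 * S4   S4  S4 
(> = start, * = accepting)

start=S0 accept=S4 S0-a->S1 S0-b->S0 S1-a->S2 S1-b->S0 S2-a->S2 S2-b->S3 S3-a->S1 S3-b->S4 S4-a->S4 S4-b->S4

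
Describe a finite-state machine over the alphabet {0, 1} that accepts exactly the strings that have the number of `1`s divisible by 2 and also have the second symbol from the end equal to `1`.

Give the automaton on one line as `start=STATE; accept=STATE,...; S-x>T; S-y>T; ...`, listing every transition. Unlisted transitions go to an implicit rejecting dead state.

Handle the two conditions separately and then intersect. One (2 states) tracks the count of `1`s modulo 2; the other (7 states) tracks the last 2 symbols read. Each combined state is a pair, one component from each; accept when both components accept.
          0    1  
>  S0     S1   S2 
   S1     S3   S4 
   S2     S5   S6 
   S3     S3   S4 
   S4     S5   S6 
   S5     S7   S8 
 * S6     S9  S10 
   S7     S7   S8 
   S8     S9  S10 
 * S9     S3   S4 
   S10    S5   S6 
(> = start, * = accepting)

start=S0; accept=S6,S9; S0-0>S1; S0-1>S2; S1-0>S3; S1-1>S4; S2-0>S5; S2-1>S6; S3-0>S3; S3-1>S4; S4-0>S5; S4-1>S6; S5-0>S7; S5-1>S8; S6-0>S9; S6-1>S10; S7-0>S7; S7-1>S8; S8-0>S9; S8-1>S10; S9-0>S3; S9-1>S4; S10-0>S5; S10-1>S6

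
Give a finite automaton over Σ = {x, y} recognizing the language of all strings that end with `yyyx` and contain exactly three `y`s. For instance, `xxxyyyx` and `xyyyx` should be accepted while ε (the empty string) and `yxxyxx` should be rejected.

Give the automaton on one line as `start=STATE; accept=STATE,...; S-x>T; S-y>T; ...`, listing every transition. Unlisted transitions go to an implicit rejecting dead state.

start=S0; accept=S5; S0-x>S0; S0-y>S1; S1-x>S2; S1-y>S3; S2-x>S2; S2-y>S2; S3-x>S2; S3-y>S4; S4-x>S5; S4-y>S2; S5-x>S2; S5-y>S2

Handle the two conditions separately and then intersect. One (5 states) tracks how much of the suffix `yyyx` has currently been matched; the other (5 states) tracks the count of `y`s, saturating at 4. Each combined state is a pair, one component from each; accept when both components accept. Minimizing collapses redundant product states.
6 states suffice.
        x   y  
>  S0   S0  S1 
   S1   S2  S3 
   S2   S2  S2 
   S3   S2  S4 
   S4   S5  S2 
 * S5   S2  S2 
(> = start, * = accepting)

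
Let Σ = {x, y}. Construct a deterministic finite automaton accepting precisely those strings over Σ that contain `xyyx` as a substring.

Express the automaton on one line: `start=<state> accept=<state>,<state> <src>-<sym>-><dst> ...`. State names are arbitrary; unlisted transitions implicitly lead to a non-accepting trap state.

Track how much of `xyyx` has been matched so far: state A is no progress, E is the absorbing accept state reached once `xyyx` has occurred. Intermediate states record partial matches; on a mismatch, fall back to the longest reusable overlap.
A 5-state machine:
       x  y 
>  A   B  A 
   B   B  C 
   C   B  D 
   D   E  A 
 * E   E  E 
(> = start, * = accepting)

start=A accept=E A-x->B A-y->A B-x->B B-y->C C-x->B C-y->D D-x->E D-y->A E-x->E E-y->E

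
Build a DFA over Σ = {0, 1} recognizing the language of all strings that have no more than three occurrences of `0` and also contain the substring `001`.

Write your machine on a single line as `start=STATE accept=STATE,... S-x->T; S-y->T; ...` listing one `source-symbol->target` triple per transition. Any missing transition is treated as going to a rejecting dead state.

Handle the two conditions separately and then intersect. The first has 5 states tracking the count of `0`s, saturating at 4; the second has 4 states tracking whether and how much of `001` has been seen. A product state is a pair (one from each), accepting exactly when both do.
A 15-state machine:
          0    1  
>  q0     q1   q0 
   q1     q2   q3 
   q2     q4   q5 
   q3     q6   q3 
   q4     q7   q8 
 * q5     q8   q5 
   q6     q4   q9 
   q7     q7  q10 
 * q8    q10   q8 
   q9    q11   q9 
   q10   q10  q10 
   q11    q7  q12 
   q12   q13  q12 
   q13    q7  q14 
   q14   q13  q14 
(> = start, * = accepting)

start=q0; accept=q5,q8; q0-0->q1; q0-1->q0; q1-0->q2; q1-1->q3; q2-0->q4; q2-1->q5; q3-0->q6; q3-1->q3; q4-0->q7; q4-1->q8; q5-0->q8; q5-1->q5; q6-0->q4; q6-1->q9; q7-0->q7; q7-1->q10; q8-0->q10; q8-1->q8; q9-0->q11; q9-1->q9; q10-0->q10; q10-1->q10; q11-0->q7; q11-1->q12; q12-0->q13; q12-1->q12; q13-0->q7; q13-1->q14; q14-0->q13; q14-1->q14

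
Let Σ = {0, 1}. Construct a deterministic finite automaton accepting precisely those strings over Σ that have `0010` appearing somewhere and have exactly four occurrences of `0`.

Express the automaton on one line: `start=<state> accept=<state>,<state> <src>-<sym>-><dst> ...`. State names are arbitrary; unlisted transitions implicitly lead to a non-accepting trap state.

Build one automaton per condition and run them in lockstep. One (5 states) tracks whether and how much of `0010` has been seen; the other (6 states) tracks the count of `0`s, saturating at 5. Each combined state is a pair, one component from each; accept when both components accept.
With 22 states:
       0  1 
>  A   B  A 
   B   C  D 
   C   E  F 
   D   G  D 
   E   H  I 
   F   J  K 
   G   E  K 
   H   L  M 
   I   N  O 
   J   N  J 
   K   P  K 
   L   L  Q 
   M   R  S 
 * N   R  N 
   O   T  O 
   P   H  O 
   Q   R  U 
   R   R  R 
   S   V  S 
   T   L  S 
   U   V  U 
   V   L  U 
(> = start, * = accepting)

start=A accept=N A-0->B A-1->A B-0->C B-1->D C-0->E C-1->F D-0->G D-1->D E-0->H E-1->I F-0->J F-1->K G-0->E G-1->K H-0->L H-1->M I-0->N I-1->O J-0->N J-1->J K-0->P K-1->K L-0->L L-1->Q M-0->R M-1->S N-0->R N-1->N O-0->T O-1->O P-0->H P-1->O Q-0->R Q-1->U R-0->R R-1->R S-0->V S-1->S T-0->L T-1->S U-0->V U-1->U V-0->L V-1->U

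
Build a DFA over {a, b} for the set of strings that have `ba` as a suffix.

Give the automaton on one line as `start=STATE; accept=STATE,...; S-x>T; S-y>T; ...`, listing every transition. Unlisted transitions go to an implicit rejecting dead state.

start=S0; accept=S2; S0-a>S0; S0-b>S1; S1-a>S2; S1-b>S1; S2-a>S0; S2-b>S1

Remember how much of `ba` the current input suffix matches. State S0 means no match yet; S1 means the last symbol is `b`; S2 means the last 2 symbols are `ba`. Only S2 accepts. On a mismatch, fall back to the longest proper suffix that is still a prefix of `ba`.
A 3-state machine:
        a   b  
>  S0   S0  S1 
   S1   S2  S1 
 * S2   S0  S1 
(> = start, * = accepting)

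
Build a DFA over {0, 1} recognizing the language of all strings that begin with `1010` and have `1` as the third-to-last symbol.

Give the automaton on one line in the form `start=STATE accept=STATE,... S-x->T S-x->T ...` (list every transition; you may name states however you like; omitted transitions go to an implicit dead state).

start=A accept=G,H,L,M A-0->B A-1->C B-0->B B-1->B C-0->D C-1->B D-0->B D-1->E E-0->F E-1->B F-0->G F-1->H G-0->I G-1->J H-0->F H-1->K I-0->I I-1->J J-0->F J-1->K K-0->L K-1->M L-0->G L-1->H M-0->L M-1->M

Handle the two conditions separately and then intersect. The first has 6 states tracking whether the input so far still matches the prefix `1010`; the second has 15 states tracking the last 3 symbols read. A product state is a pair (one from each), accepting exactly when both do. Equivalent product states are then merged.
13 states suffice.
       0  1 
>  A   B  C 
   B   B  B 
   C   D  B 
   D   B  E 
   E   F  B 
   F   G  H 
 * G   I  J 
 * H   F  K 
   I   I  J 
   J   F  K 
   K   L  M 
 * L   G  H 
 * M   L  M 
(> = start, * = accepting)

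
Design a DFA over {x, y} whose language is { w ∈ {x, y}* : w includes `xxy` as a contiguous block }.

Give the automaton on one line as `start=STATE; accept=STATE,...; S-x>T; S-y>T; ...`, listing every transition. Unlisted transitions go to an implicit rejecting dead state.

States q0..q2 record the length of the longest prefix of `xxy` that matches the current input suffix. Reaching q3 means `xxy` has been seen, and we stay there forever. Accept from q3.
A 4-state machine:
        x   y  
>  q0   q1  q0 
   q1   q2  q0 
   q2   q2  q3 
 * q3   q3  q3 
(> = start, * = accepting)

start=q0; accept=q3; q0-x>q1; q0-y>q0; q1-x>q2; q1-y>q0; q2-x>q2; q2-y>q3; q3-x>q3; q3-y>q3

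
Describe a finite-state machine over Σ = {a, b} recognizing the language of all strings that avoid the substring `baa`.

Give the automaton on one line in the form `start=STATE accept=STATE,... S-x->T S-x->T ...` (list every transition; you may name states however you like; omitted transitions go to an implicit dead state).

Track partial matches of the forbidden pattern `baa`. State S3 is a dead state reached once `baa` has occurred; every other state accepts. S0 means no part of `baa` is currently matched.
        a   b  
>* S0   S0  S1 
 * S1   S2  S1 
 * S2   S3  S1 
   S3   S3  S3 
(> = start, * = accepting)

start=S0 accept=S0,S1,S2 S0-a->S0 S0-b->S1 S1-a->S2 S1-b->S1 S2-a->S3 S2-b->S1 S3-a->S3 S3-b->S3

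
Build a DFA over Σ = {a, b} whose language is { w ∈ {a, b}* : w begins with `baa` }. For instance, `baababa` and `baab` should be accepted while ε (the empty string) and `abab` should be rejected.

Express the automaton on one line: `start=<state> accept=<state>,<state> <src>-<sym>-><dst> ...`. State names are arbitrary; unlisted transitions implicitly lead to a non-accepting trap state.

start=S0 accept=S3 S0-a->S4 S0-b->S1 S1-a->S2 S1-b->S4 S2-a->S3 S2-b->S4 S3-a->S3 S3-b->S3 S4-a->S4 S4-b->S4

Check the first 3 symbols one by one: S0 through S2 record how many have matched `baa` so far; any wrong symbol goes to the dead state S4. After all 3 match we enter the accepting sink S3.
5 states suffice.
        a   b  
>  S0   S4  S1 
   S1   S2  S4 
   S2   S3  S4 
 * S3   S3  S3 
   S4   S4  S4 
(> = start, * = accepting)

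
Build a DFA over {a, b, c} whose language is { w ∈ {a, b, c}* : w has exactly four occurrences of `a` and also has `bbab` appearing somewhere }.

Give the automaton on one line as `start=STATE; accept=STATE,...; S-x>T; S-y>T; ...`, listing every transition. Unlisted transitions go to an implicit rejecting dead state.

Handle the two conditions separately and then intersect. One (6 states) tracks the count of `a`s, saturating at 5; the other (5 states) tracks whether and how much of `bbab` has been seen. Each combined state is a pair, one component from each; accept when both components accept. After merging equivalent states the machine shrinks.
          a    b    c  
>  s0     s1   s2   s0 
   s1     s3   s4   s1 
   s2     s1   s5   s0 
   s3     s6   s7   s3 
   s4     s3   s8   s1 
   s5     s9   s5   s0 
   s6    s10  s11   s6 
   s7     s6  s12   s3 
   s8    s13   s8   s1 
   s9     s3  s14   s1 
   s10   s10  s10  s10 
   s11   s10  s15   s6 
   s12   s16  s12   s3 
   s13    s6  s17   s3 
   s14   s17  s14  s14 
   s15   s18  s15   s6 
   s16   s10  s19   s6 
   s17   s19  s17  s17 
   s18   s10  s20  s10 
   s19   s20  s19  s19 
 * s20   s10  s20  s20 
(> = start, * = accepting)

start=s0; accept=s20; s0-a>s1; s0-b>s2; s0-c>s0; s1-a>s3; s1-b>s4; s1-c>s1; s2-a>s1; s2-b>s5; s2-c>s0; s3-a>s6; s3-b>s7; s3-c>s3; s4-a>s3; s4-b>s8; s4-c>s1; s5-a>s9; s5-b>s5; s5-c>s0; s6-a>s10; s6-b>s11; s6-c>s6; s7-a>s6; s7-b>s12; s7-c>s3; s8-a>s13; s8-b>s8; s8-c>s1; s9-a>s3; s9-b>s14; s9-c>s1; s10-a>s10; s10-b>s10; s10-c>s10; s11-a>s10; s11-b>s15; s11-c>s6; s12-a>s16; s12-b>s12; s12-c>s3; s13-a>s6; s13-b>s17; s13-c>s3; s14-a>s17; s14-b>s14; s14-c>s14; s15-a>s18; s15-b>s15; s15-c>s6; s16-a>s10; s16-b>s19; s16-c>s6; s17-a>s19; s17-b>s17; s17-c>s17; s18-a>s10; s18-b>s20; s18-c>s10; s19-a>s20; s19-b>s19; s19-c>s19; s20-a>s10; s20-b>s20; s20-c>s20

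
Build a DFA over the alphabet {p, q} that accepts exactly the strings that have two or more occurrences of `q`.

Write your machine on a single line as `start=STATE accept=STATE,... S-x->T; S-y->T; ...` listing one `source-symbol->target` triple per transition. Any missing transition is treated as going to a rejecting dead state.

Only the number of `q`s matters, and only up to 3. Make a chain S0 → S1 → S2 → S3 advanced by each `q` (with S3 absorbing); every other symbol self-loops. The accepting set is {S2, S3}.
With 4 states:
        p   q  
>  S0   S0  S1 
   S1   S1  S2 
 * S2   S2  S3 
 * S3   S3  S3 
(> = start, * = accepting)

start=S0; accept=S2,S3; S0-p->S0; S0-q->S1; S1-p->S1; S1-q->S2; S2-p->S2; S2-q->S3; S3-p->S3; S3-q->S3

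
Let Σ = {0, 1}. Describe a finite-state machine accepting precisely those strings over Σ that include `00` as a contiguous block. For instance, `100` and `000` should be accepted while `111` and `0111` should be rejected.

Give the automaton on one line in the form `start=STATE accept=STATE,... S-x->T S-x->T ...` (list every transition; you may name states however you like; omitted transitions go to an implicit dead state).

States s0..s1 record the length of the longest prefix of `00` that matches the current input suffix. Reaching s2 means `00` has been seen, and we stay there forever. Accept from s2.
With 3 states:
        0   1  
>  s0   s1  s0 
   s1   s2  s0 
 * s2   s2  s2 
(> = start, * = accepting)

start=s0 accept=s2 s0-0->s1 s0-1->s0 s1-0->s2 s1-1->s0 s2-0->s2 s2-1->s2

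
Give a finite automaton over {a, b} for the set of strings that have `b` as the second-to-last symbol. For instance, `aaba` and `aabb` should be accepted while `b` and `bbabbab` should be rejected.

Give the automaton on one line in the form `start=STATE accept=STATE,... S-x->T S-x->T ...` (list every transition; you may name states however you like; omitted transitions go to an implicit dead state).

A DFA must remember the last 2 symbols (since which symbol is second-to-last isn't known until the input ends). Use one state per possible window of the last ≤2 symbols; accept from those whose window starts with `b`.
7 states suffice.
        a   b  
>  S0   S1  S2 
   S1   S3  S4 
   S2   S5  S6 
   S3   S3  S4 
   S4   S5  S6 
 * S5   S3  S4 
 * S6   S5  S6 
(> = start, * = accepting)

start=S0 accept=S5,S6 S0-a->S1 S0-b->S2 S1-a->S3 S1-b->S4 S2-a->S5 S2-b->S6 S3-a->S3 S3-b->S4 S4-a->S5 S4-b->S6 S5-a->S3 S5-b->S4 S6-a->S5 S6-b->S6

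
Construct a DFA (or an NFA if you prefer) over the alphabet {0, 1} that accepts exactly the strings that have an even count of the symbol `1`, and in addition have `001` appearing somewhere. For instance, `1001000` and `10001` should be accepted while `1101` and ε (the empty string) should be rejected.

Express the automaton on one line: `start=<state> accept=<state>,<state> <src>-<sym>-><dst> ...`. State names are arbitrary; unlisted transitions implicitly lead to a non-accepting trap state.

Build one automaton per condition and run them in lockstep. The first has 2 states tracking the count of `1`s modulo 2; the second has 4 states tracking whether and how much of `001` has been seen. A product state is a pair (one from each), accepting exactly when both do.
8 states suffice.
       0  1 
>  A   B  C 
   B   D  C 
   C   E  A 
   D   D  F 
   E   G  A 
   F   F  H 
   G   G  H 
 * H   H  F 
(> = start, * = accepting)

start=A accept=H A-0->B A-1->C B-0->D B-1->C C-0->E C-1->A D-0->D D-1->F E-0->G E-1->A F-0->F F-1->H G-0->G G-1->H H-0->H H-1->F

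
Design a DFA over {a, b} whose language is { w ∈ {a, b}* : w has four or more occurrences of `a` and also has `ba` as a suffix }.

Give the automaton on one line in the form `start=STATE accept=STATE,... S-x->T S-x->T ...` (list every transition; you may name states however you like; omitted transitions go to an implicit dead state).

start=q0 accept=q14,q16 q0-a->q1 q0-b->q2 q1-a->q3 q1-b->q4 q2-a->q5 q2-b->q2 q3-a->q6 q3-b->q7 q4-a->q8 q4-b->q4 q5-a->q3 q5-b->q4 q6-a->q9 q6-b->q10 q7-a->q11 q7-b->q7 q8-a->q6 q8-b->q7 q9-a->q12 q9-b->q13 q10-a->q14 q10-b->q10 q11-a->q9 q11-b->q10 q12-a->q12 q12-b->q15 q13-a->q16 q13-b->q13 q14-a->q12 q14-b->q13 q15-a->q16 q15-b->q15 q16-a->q12 q16-b->q15

Build one automaton per condition and run them in lockstep. The first has 6 states tracking the count of `a`s, saturating at 5; the second has 3 states tracking how much of the suffix `ba` has currently been matched. A product state is a pair (one from each), accepting exactly when both do.
          a    b  
>  q0     q1   q2 
   q1     q3   q4 
   q2     q5   q2 
   q3     q6   q7 
   q4     q8   q4 
   q5     q3   q4 
   q6     q9  q10 
   q7    q11   q7 
   q8     q6   q7 
   q9    q12  q13 
   q10   q14  q10 
   q11    q9  q10 
   q12   q12  q15 
   q13   q16  q13 
 * q14   q12  q13 
   q15   q16  q15 
 * q16   q12  q15 
(> = start, * = accepting)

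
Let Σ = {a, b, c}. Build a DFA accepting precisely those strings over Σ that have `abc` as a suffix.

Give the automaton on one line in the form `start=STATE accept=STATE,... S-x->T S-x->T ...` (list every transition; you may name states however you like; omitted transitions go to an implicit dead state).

Remember how much of `abc` the current input suffix matches. State s0 means no match yet; s1 means the last symbol is `a`; s2 means the last 2 symbols are `ab`; s3 means the last 3 symbols are `abc`. Only s3 accepts. On a mismatch, fall back to the longest proper suffix that is still a prefix of `abc`.
        a   b   c  
>  s0   s1  s0  s0 
   s1   s1  s2  s0 
   s2   s1  s0  s3 
 * s3   s1  s0  s0 
(> = start, * = accepting)

start=s0 accept=s3 s0-a->s1 s0-b->s0 s0-c->s0 s1-a->s1 s1-b->s2 s1-c->s0 s2-a->s1 s2-b->s0 s2-c->s3 s3-a->s1 s3-b->s0 s3-c->s0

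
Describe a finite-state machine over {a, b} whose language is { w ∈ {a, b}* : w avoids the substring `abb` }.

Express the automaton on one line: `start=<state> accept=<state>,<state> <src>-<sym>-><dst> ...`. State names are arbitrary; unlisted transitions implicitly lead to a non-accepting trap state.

This is the complement of 'contains `abb`'. Use the same substring-matching states — S0 through S3 holding how much of `abb` has just been matched — but flip the accepting set: everything except the trap S3 accepts.
A 4-state machine:
        a   b  
>* S0   S1  S0 
 * S1   S1  S2 
 * S2   S1  S3 
   S3   S3  S3 
(> = start, * = accepting)

start=S0 accept=S0,S1,S2 S0-a->S1 S0-b->S0 S1-a->S1 S1-b->S2 S2-a->S1 S2-b->S3 S3-a->S3 S3-b->S3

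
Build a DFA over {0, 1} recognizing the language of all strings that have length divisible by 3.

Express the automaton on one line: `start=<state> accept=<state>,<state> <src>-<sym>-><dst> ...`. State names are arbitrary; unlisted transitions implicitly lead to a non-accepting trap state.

start=q0 accept=q0 q0-0->q1 q0-1->q1 q1-0->q2 q1-1->q2 q2-0->q0 q2-1->q0

Only the length mod 3 matters, so use a 3-cycle: from any state, every input symbol moves to the next state, wrapping q2 back to q0. Mark q0 accepting.
        0   1  
>* q0   q1  q1 
   q1   q2  q2 
   q2   q0  q0 
(> = start, * = accepting)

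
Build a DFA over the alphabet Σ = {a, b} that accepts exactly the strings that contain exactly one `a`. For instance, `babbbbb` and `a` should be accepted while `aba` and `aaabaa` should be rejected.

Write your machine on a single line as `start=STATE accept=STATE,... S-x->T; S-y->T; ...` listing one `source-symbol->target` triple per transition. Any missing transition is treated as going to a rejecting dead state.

start=S0; accept=S1; S0-a->S1; S0-b->S0; S1-a->S2; S1-b->S1; S2-a->S2; S2-b->S2

Count `a`s, saturating at 2: state S0 means no `a` yet, S1 means one `a` seen, S2 means more than one. Each `a` increments (capped at S2); other symbols loop. Accept from {S1}.
        a   b  
>  S0   S1  S0 
 * S1   S2  S1 
   S2   S2  S2 
(> = start, * = accepting)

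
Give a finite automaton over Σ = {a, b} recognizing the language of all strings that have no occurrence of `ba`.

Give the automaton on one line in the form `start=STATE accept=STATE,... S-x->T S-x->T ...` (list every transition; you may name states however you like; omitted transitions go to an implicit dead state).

start=S0 accept=S0,S1 S0-a->S0 S0-b->S1 S1-a->S2 S1-b->S1 S2-a->S2 S2-b->S2

Track partial matches of the forbidden pattern `ba`. State S2 is a dead state reached once `ba` has occurred; every other state accepts. S0 means no part of `ba` is currently matched.
3 states suffice.
        a   b  
>* S0   S0  S1 
 * S1   S2  S1 
   S2   S2  S2 
(> = start, * = accepting)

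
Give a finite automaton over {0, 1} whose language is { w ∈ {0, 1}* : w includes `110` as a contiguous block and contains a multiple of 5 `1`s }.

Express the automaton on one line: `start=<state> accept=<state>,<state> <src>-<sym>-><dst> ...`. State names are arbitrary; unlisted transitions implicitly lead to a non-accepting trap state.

start=q0 accept=q14 q0-0->q0 q0-1->q1 q1-0->q2 q1-1->q3 q2-0->q2 q2-1->q4 q3-0->q5 q3-1->q6 q4-0->q7 q4-1->q6 q5-0->q5 q5-1->q8 q6-0->q8 q6-1->q9 q7-0->q7 q7-1->q10 q8-0->q8 q8-1->q11 q9-0->q11 q9-1->q12 q10-0->q13 q10-1->q9 q11-0->q11 q11-1->q14 q12-0->q14 q12-1->q15 q13-0->q13 q13-1->q16 q14-0->q14 q14-1->q17 q15-0->q17 q15-1->q3 q16-0->q18 q16-1->q12 q17-0->q17 q17-1->q5 q18-0->q18 q18-1->q19 q19-0->q0 q19-1->q15

Build one automaton per condition and run them in lockstep. The first has 4 states tracking whether and how much of `110` has been seen; the second has 5 states tracking the count of `1`s modulo 5. A product state is a pair (one from each), accepting exactly when both do.
A 20-state machine:
          0    1  
>  q0     q0   q1 
   q1     q2   q3 
   q2     q2   q4 
   q3     q5   q6 
   q4     q7   q6 
   q5     q5   q8 
   q6     q8   q9 
   q7     q7  q10 
   q8     q8  q11 
   q9    q11  q12 
   q10   q13   q9 
   q11   q11  q14 
   q12   q14  q15 
   q13   q13  q16 
 * q14   q14  q17 
   q15   q17   q3 
   q16   q18  q12 
   q17   q17   q5 
   q18   q18  q19 
   q19    q0  q15 
(> = start, * = accepting)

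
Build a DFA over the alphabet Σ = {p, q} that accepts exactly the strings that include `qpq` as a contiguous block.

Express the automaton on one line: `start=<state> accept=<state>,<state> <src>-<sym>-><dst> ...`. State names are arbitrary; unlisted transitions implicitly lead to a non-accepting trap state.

Track how much of `qpq` has been matched so far: state S0 is no progress, S3 is the absorbing accept state reached once `qpq` has occurred. Intermediate states record partial matches; on a mismatch, fall back to the longest reusable overlap.
        p   q  
>  S0   S0  S1 
   S1   S2  S1 
   S2   S0  S3 
 * S3   S3  S3 
(> = start, * = accepting)

start=S0 accept=S3 S0-p->S0 S0-q->S1 S1-p->S2 S1-q->S1 S2-p->S0 S2-q->S3 S3-p->S3 S3-q->S3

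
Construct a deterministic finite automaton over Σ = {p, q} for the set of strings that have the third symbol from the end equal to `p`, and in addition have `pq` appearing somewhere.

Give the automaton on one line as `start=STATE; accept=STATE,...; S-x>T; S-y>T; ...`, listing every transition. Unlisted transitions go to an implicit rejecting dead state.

start=S0; accept=S8,S9,S10,S18; S0-p>S1; S0-q>S2; S1-p>S3; S1-q>S4; S2-p>S5; S2-q>S6; S3-p>S7; S3-q>S8; S4-p>S9; S4-q>S10; S5-p>S11; S5-q>S12; S6-p>S13; S6-q>S14; S7-p>S7; S7-q>S8; S8-p>S9; S8-q>S10; S9-p>S15; S9-q>S12; S10-p>S16; S10-q>S17; S11-p>S7; S11-q>S8; S12-p>S9; S12-q>S10; S13-p>S11; S13-q>S12; S14-p>S13; S14-q>S14; S15-p>S18; S15-q>S8; S16-p>S15; S16-q>S12; S17-p>S16; S17-q>S17; S18-p>S18; S18-q>S8

Run two small machines in parallel and take their product. One (15 states) tracks the last 3 symbols read; the other (3 states) tracks whether and how much of `pq` has been seen. Each combined state is a pair, one component from each; accept when both components accept.
19 states suffice.
          p    q  
>  S0     S1   S2 
   S1     S3   S4 
   S2     S5   S6 
   S3     S7   S8 
   S4     S9  S10 
   S5    S11  S12 
   S6    S13  S14 
   S7     S7   S8 
 * S8     S9  S10 
 * S9    S15  S12 
 * S10   S16  S17 
   S11    S7   S8 
   S12    S9  S10 
   S13   S11  S12 
   S14   S13  S14 
   S15   S18   S8 
   S16   S15  S12 
   S17   S16  S17 
 * S18   S18   S8 
(> = start, * = accepting)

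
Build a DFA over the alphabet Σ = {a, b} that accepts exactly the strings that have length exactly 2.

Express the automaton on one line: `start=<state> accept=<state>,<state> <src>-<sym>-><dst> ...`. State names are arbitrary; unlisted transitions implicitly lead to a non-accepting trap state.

We only need to distinguish lengths 0, 1, …, 2, and '>2'. Chain q0 → q1 → q2 → q3 on every symbol, with q3 looping. Accepting states: {q2}.
With 4 states:
        a   b  
>  q0   q1  q1 
   q1   q2  q2 
 * q2   q3  q3 
   q3   q3  q3 
(> = start, * = accepting)

start=q0 accept=q2 q0-a->q1 q0-b->q1 q1-a->q2 q1-b->q2 q2-a->q3 q2-b->q3 q3-a->q3 q3-b->q3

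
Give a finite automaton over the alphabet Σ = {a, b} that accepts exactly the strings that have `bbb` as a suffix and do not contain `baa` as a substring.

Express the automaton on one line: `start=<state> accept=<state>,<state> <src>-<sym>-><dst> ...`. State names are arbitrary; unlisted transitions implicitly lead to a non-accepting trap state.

start=S0 accept=S5 S0-a->S0 S0-b->S1 S1-a->S2 S1-b->S3 S2-a->S4 S2-b->S1 S3-a->S2 S3-b->S5 S4-a->S4 S4-b->S4 S5-a->S2 S5-b->S5

Handle the two conditions separately and then intersect. One (4 states) tracks how much of the suffix `bbb` has currently been matched; the other (4 states) tracks partial matches of the forbidden pattern `baa`. Each combined state is a pair, one component from each; accept when both components accept. After merging equivalent states the machine shrinks.
6 states suffice.
        a   b  
>  S0   S0  S1 
   S1   S2  S3 
   S2   S4  S1 
   S3   S2  S5 
   S4   S4  S4 
 * S5   S2  S5 
(> = start, * = accepting)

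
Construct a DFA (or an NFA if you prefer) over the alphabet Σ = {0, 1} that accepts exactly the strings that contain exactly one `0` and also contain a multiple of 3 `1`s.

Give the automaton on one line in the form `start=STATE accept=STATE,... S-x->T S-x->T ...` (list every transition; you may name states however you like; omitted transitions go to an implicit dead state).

Handle the two conditions separately and then intersect. One (3 states) tracks the count of `0`s, saturating at 2; the other (3 states) tracks the count of `1`s modulo 3. Each combined state is a pair, one component from each; accept when both components accept. Minimizing collapses redundant product states.
With 7 states:
        0   1  
>  S0   S1  S2 
 * S1   S3  S4 
   S2   S4  S5 
   S3   S3  S3 
   S4   S3  S6 
   S5   S6  S0 
   S6   S3  S1 
(> = start, * = accepting)

start=S0 accept=S1 S0-0->S1 S0-1->S2 S1-0->S3 S1-1->S4 S2-0->S4 S2-1->S5 S3-0->S3 S3-1->S3 S4-0->S3 S4-1->S6 S5-0->S6 S5-1->S0 S6-0->S3 S6-1->S1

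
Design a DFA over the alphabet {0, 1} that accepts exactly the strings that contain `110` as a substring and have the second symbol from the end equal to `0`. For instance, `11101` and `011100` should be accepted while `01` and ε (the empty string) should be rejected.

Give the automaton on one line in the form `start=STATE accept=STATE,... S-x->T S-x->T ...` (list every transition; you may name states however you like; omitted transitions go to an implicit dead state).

start=q0 accept=q4,q5 q0-0->q0 q0-1->q1 q1-0->q0 q1-1->q2 q2-0->q3 q2-1->q2 q3-0->q4 q3-1->q5 q4-0->q4 q4-1->q5 q5-0->q3 q5-1->q2

Build one automaton per condition and run them in lockstep. The first has 4 states tracking whether and how much of `110` has been seen; the second has 7 states tracking the last 2 symbols read. A product state is a pair (one from each), accepting exactly when both do. After merging equivalent states the machine shrinks.
A 6-state machine:
        0   1  
>  q0   q0  q1 
   q1   q0  q2 
   q2   q3  q2 
   q3   q4  q5 
 * q4   q4  q5 
 * q5   q3  q2 
(> = start, * = accepting)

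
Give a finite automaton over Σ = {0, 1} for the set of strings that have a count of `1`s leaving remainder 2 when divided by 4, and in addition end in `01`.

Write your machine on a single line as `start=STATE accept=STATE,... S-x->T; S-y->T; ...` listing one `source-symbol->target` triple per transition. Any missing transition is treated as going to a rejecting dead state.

start=q0; accept=q4; q0-0->q0; q0-1->q1; q1-0->q2; q1-1->q3; q2-0->q2; q2-1->q4; q3-0->q3; q3-1->q5; q4-0->q3; q4-1->q5; q5-0->q5; q5-1->q0

Build one automaton per condition and run them in lockstep. The first has 4 states tracking the count of `1`s modulo 4; the second has 3 states tracking how much of the suffix `01` has currently been matched. A product state is a pair (one from each), accepting exactly when both do. Equivalent product states are then merged.
6 states suffice.
        0   1  
>  q0   q0  q1 
   q1   q2  q3 
   q2   q2  q4 
   q3   q3  q5 
 * q4   q3  q5 
   q5   q5  q0 
(> = start, * = accepting)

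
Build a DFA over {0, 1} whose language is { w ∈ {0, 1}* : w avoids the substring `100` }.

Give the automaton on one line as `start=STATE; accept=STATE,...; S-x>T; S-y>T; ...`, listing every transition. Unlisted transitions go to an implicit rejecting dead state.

start=A; accept=A,B,C; A-0>A; A-1>B; B-0>C; B-1>B; C-0>D; C-1>B; D-0>D; D-1>D

Track partial matches of the forbidden pattern `100`. State D is a dead state reached once `100` has occurred; every other state accepts. A means no part of `100` is currently matched.
       0  1 
>* A   A  B 
 * B   C  B 
 * C   D  B 
   D   D  D 
(> = start, * = accepting)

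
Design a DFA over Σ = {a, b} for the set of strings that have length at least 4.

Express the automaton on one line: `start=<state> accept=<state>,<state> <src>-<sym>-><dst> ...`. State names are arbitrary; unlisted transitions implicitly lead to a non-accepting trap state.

We only need to distinguish lengths 0, 1, …, 4, and '>4'. Chain s0 → s1 → s2 → s3 → s4 → s5 on every symbol, with s5 looping. Accepting states: {s4, s5}.
A 6-state machine:
        a   b  
>  s0   s1  s1 
   s1   s2  s2 
   s2   s3  s3 
   s3   s4  s4 
 * s4   s5  s5 
 * s5   s5  s5 
(> = start, * = accepting)

start=s0 accept=s4,s5 s0-a->s1 s0-b->s1 s1-a->s2 s1-b->s2 s2-a->s3 s2-b->s3 s3-a->s4 s3-b->s4 s4-a->s5 s4-b->s5 s5-a->s5 s5-b->s5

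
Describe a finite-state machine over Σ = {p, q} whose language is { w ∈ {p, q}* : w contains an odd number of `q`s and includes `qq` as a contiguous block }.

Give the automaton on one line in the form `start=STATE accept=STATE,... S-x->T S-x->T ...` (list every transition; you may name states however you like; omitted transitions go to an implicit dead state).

Run two small machines in parallel and take their product. One (2 states) tracks the count of `q`s modulo 2; the other (3 states) tracks whether and how much of `qq` has been seen. Each combined state is a pair, one component from each; accept when both components accept.
6 states suffice.
       p  q 
>  A   A  B 
   B   C  D 
   C   C  E 
   D   D  F 
   E   A  F 
 * F   F  D 
(> = start, * = accepting)

start=A accept=F A-p->A A-q->B B-p->C B-q->D C-p->C C-q->E D-p->D D-q->F E-p->A E-q->F F-p->F F-q->D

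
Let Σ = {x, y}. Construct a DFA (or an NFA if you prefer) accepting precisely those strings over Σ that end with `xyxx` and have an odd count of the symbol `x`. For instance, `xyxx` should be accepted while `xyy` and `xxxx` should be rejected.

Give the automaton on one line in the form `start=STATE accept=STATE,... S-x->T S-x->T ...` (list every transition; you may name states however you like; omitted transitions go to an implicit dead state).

start=q0 accept=q5 q0-x->q1 q0-y->q0 q1-x->q0 q1-y->q2 q2-x->q3 q2-y->q4 q3-x->q5 q3-y->q0 q4-x->q0 q4-y->q4 q5-x->q0 q5-y->q2

Handle the two conditions separately and then intersect. One (5 states) tracks how much of the suffix `xyxx` has currently been matched; the other (2 states) tracks the count of `x`s modulo 2. Each combined state is a pair, one component from each; accept when both components accept. Minimizing collapses redundant product states.
        x   y  
>  q0   q1  q0 
   q1   q0  q2 
   q2   q3  q4 
   q3   q5  q0 
   q4   q0  q4 
 * q5   q0  q2 
(> = start, * = accepting)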